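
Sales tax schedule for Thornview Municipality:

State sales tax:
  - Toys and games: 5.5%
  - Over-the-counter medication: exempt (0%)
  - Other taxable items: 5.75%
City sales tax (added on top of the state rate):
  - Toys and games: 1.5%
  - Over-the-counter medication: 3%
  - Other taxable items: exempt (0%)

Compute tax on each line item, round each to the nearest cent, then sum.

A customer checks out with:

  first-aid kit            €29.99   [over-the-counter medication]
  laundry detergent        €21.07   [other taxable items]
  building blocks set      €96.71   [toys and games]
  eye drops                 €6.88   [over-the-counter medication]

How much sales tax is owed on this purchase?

€9.09

First-aid kit €29.99: over-the-counter medication → 0% + 3% city = 3% → €0.90
Laundry detergent €21.07: other taxable items → 5.75% + 0% city = 5.75% → €1.21
Building blocks set €96.71: toys and games → 5.5% + 1.5% city = 7% → €6.77
Eye drops €6.88: over-the-counter medication → 0% + 3% city = 3% → €0.21
Total tax = €0.90 + €1.21 + €6.77 + €0.21 = €9.09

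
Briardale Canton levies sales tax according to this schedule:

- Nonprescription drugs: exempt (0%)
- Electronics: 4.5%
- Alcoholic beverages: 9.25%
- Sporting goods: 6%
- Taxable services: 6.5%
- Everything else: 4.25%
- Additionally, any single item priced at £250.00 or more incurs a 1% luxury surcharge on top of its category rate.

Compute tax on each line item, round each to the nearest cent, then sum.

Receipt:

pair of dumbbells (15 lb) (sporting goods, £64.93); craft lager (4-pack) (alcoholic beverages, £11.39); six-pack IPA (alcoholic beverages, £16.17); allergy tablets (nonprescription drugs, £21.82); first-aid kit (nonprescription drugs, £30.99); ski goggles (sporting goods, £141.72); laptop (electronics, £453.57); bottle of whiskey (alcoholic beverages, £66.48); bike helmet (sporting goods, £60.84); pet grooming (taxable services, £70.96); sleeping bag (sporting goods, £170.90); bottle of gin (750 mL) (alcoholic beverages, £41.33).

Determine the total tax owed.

Pair of dumbbells (15 lb) £64.93: sporting goods → 6% → £3.90
Craft lager (4-pack) £11.39: alcoholic beverages → 9.25% → £1.05
Six-pack IPA £16.17: alcoholic beverages → 9.25% → £1.50
Allergy tablets £21.82: nonprescription drugs → 0% → £0.00
First-aid kit £30.99: nonprescription drugs → 0% → £0.00
Ski goggles £141.72: sporting goods → 6% → £8.50
Laptop £453.57: electronics → 4.5% + 1% surcharge = 5.5% → £24.95
Bottle of whiskey £66.48: alcoholic beverages → 9.25% → £6.15
Bike helmet £60.84: sporting goods → 6% → £3.65
Pet grooming £70.96: taxable services → 6.5% → £4.61
Sleeping bag £170.90: sporting goods → 6% → £10.25
Bottle of gin (750 mL) £41.33: alcoholic beverages → 9.25% → £3.82
Total tax = £3.90 + £1.05 + £1.50 + £8.50 + £24.95 + £6.15 + £3.65 + £4.61 + £10.25 + £3.82 = £68.38

£68.38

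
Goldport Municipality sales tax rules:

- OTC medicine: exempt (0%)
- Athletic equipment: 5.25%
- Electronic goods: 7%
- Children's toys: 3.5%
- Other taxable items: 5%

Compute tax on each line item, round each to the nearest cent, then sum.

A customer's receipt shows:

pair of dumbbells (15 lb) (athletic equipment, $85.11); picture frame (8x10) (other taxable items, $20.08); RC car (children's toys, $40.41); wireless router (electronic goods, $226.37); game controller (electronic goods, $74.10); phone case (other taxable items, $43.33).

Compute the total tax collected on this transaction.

$30.09

Pair of dumbbells (15 lb) $85.11: athletic equipment → 5.25% → $4.47
Picture frame (8x10) $20.08: other taxable items → 5% → $1.00
RC car $40.41: children's toys → 3.5% → $1.41
Wireless router $226.37: electronic goods → 7% → $15.85
Game controller $74.10: electronic goods → 7% → $5.19
Phone case $43.33: other taxable items → 5% → $2.17
Total tax = $4.47 + $1.00 + $1.41 + $15.85 + $5.19 + $2.17 = $30.09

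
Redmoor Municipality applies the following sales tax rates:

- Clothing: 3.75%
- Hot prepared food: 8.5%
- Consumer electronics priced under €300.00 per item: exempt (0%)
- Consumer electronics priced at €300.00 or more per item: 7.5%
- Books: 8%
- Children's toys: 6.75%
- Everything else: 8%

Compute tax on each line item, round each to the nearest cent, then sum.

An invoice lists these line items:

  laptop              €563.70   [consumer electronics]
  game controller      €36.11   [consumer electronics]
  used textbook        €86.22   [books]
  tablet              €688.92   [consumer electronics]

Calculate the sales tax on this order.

Laptop €563.70: consumer electronics, €300.00 or more → 7.5% → €42.28
Game controller €36.11: consumer electronics, under €300.00 → 0% → €0.00
Used textbook €86.22: books → 8% → €6.90
Tablet €688.92: consumer electronics, €300.00 or more → 7.5% → €51.67
Total tax = €42.28 + €6.90 + €51.67 = €100.85

€100.85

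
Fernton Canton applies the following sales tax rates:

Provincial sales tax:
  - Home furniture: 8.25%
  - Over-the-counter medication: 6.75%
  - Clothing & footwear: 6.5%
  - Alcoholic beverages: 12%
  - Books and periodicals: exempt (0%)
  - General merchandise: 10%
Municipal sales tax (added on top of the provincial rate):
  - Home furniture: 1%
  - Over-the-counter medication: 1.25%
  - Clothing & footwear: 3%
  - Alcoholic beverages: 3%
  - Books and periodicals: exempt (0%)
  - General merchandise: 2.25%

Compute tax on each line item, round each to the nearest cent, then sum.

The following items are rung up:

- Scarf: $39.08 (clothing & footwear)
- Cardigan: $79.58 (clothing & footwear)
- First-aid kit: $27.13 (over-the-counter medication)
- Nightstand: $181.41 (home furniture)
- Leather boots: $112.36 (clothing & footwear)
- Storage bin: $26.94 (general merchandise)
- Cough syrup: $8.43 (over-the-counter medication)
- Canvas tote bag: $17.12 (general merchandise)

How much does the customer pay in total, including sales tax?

Scarf $39.08: clothing & footwear → 6.5% + 3% municipal = 9.5% → $3.71
Cardigan $79.58: clothing & footwear → 6.5% + 3% municipal = 9.5% → $7.56
First-aid kit $27.13: over-the-counter medication → 6.75% + 1.25% municipal = 8% → $2.17
Nightstand $181.41: home furniture → 8.25% + 1% municipal = 9.25% → $16.78
Leather boots $112.36: clothing & footwear → 6.5% + 3% municipal = 9.5% → $10.67
Storage bin $26.94: general merchandise → 10% + 2.25% municipal = 12.25% → $3.30
Cough syrup $8.43: over-the-counter medication → 6.75% + 1.25% municipal = 8% → $0.67
Canvas tote bag $17.12: general merchandise → 10% + 2.25% municipal = 12.25% → $2.10
Subtotal = $492.05; tax = $46.96; total due = $539.01

$539.01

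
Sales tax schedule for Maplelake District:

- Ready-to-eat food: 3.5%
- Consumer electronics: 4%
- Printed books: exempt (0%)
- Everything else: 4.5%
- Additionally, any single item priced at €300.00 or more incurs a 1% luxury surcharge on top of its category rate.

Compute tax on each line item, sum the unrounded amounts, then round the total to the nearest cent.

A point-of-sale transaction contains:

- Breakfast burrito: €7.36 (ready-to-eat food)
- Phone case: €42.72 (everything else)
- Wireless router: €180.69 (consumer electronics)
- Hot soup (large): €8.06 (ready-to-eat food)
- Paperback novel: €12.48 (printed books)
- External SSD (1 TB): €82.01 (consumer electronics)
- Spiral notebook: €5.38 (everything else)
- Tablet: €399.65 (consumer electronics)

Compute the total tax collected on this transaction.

€33.19

Breakfast burrito €7.36: ready-to-eat food → 3.5% → €0.2576
Phone case €42.72: everything else → 4.5% → €1.9224
Wireless router €180.69: consumer electronics → 4% → €7.2276
Hot soup (large) €8.06: ready-to-eat food → 3.5% → €0.2821
Paperback novel €12.48: printed books → 0% → €0.00
External SSD (1 TB) €82.01: consumer electronics → 4% → €3.2804
Spiral notebook €5.38: everything else → 4.5% → €0.2421
Tablet €399.65: consumer electronics → 4% + 1% surcharge = 5% → €19.9825
Unrounded tax sum = €33.1947 → €33.19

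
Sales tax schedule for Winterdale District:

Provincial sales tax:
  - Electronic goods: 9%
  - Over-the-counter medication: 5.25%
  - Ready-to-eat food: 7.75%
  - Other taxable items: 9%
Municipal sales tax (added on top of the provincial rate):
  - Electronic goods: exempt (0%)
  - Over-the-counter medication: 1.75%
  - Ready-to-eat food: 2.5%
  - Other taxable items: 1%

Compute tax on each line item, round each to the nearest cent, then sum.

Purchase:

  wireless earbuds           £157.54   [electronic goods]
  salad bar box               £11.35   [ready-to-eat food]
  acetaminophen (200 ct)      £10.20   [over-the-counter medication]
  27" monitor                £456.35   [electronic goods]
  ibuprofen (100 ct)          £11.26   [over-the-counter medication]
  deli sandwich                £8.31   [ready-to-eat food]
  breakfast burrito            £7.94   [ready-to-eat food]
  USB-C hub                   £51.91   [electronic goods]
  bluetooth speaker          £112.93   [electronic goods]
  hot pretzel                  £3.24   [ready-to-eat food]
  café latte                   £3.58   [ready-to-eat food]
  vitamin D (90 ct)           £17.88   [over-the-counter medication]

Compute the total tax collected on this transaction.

Wireless earbuds £157.54: electronic goods → 9% + 0% municipal = 9% → £14.18
Salad bar box £11.35: ready-to-eat food → 7.75% + 2.5% municipal = 10.25% → £1.16
Acetaminophen (200 ct) £10.20: over-the-counter medication → 5.25% + 1.75% municipal = 7% → £0.71
27" monitor £456.35: electronic goods → 9% + 0% municipal = 9% → £41.07
Ibuprofen (100 ct) £11.26: over-the-counter medication → 5.25% + 1.75% municipal = 7% → £0.79
Deli sandwich £8.31: ready-to-eat food → 7.75% + 2.5% municipal = 10.25% → £0.85
Breakfast burrito £7.94: ready-to-eat food → 7.75% + 2.5% municipal = 10.25% → £0.81
USB-C hub £51.91: electronic goods → 9% + 0% municipal = 9% → £4.67
Bluetooth speaker £112.93: electronic goods → 9% + 0% municipal = 9% → £10.16
Hot pretzel £3.24: ready-to-eat food → 7.75% + 2.5% municipal = 10.25% → £0.33
Café latte £3.58: ready-to-eat food → 7.75% + 2.5% municipal = 10.25% → £0.37
Vitamin D (90 ct) £17.88: over-the-counter medication → 5.25% + 1.75% municipal = 7% → £1.25
Total tax = £14.18 + £1.16 + £0.71 + £41.07 + £0.79 + £0.85 + £0.81 + £4.67 + £10.16 + £0.33 + £0.37 + £1.25 = £76.35

£76.35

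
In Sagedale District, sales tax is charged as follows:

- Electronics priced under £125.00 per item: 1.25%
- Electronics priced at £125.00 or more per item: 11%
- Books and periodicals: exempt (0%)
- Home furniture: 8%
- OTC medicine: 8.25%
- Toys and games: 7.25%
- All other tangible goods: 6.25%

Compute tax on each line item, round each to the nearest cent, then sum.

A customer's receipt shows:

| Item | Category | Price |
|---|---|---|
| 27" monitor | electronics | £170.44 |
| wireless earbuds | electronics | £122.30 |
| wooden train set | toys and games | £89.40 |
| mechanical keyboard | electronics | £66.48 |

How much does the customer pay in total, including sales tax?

£476.21

27" monitor £170.44: electronics, £125.00 or more → 11% → £18.75
Wireless earbuds £122.30: electronics, under £125.00 → 1.25% → £1.53
Wooden train set £89.40: toys and games → 7.25% → £6.48
Mechanical keyboard £66.48: electronics, under £125.00 → 1.25% → £0.83
Subtotal = £448.62; tax = £27.59; total due = £476.21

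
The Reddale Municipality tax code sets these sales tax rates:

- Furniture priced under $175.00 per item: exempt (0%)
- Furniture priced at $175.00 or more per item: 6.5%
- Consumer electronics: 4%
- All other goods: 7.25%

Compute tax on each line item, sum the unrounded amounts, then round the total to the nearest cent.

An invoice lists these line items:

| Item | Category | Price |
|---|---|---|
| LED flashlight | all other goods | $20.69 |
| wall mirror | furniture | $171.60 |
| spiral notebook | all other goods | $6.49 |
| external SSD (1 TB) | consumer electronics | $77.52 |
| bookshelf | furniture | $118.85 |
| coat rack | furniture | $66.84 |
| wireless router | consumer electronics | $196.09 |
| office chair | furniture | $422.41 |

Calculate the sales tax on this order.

LED flashlight $20.69: all other goods → 7.25% → $1.500025
Wall mirror $171.60: furniture, under $175.00 → 0% → $0.00
Spiral notebook $6.49: all other goods → 7.25% → $0.470525
External SSD (1 TB) $77.52: consumer electronics → 4% → $3.1008
Bookshelf $118.85: furniture, under $175.00 → 0% → $0.00
Coat rack $66.84: furniture, under $175.00 → 0% → $0.00
Wireless router $196.09: consumer electronics → 4% → $7.8436
Office chair $422.41: furniture, $175.00 or more → 6.5% → $27.45665
Unrounded tax sum = $40.3716 → $40.37

$40.37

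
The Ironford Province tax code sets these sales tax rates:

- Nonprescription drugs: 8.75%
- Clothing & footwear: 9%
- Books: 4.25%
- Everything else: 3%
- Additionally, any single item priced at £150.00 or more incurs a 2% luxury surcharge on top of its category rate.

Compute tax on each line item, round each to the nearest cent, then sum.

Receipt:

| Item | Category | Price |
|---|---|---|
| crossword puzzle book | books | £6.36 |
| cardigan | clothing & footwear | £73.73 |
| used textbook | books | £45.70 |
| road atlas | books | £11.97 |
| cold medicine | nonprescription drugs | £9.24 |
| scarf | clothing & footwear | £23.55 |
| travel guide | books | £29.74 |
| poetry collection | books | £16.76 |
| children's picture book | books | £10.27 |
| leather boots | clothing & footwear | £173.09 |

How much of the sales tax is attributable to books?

Crossword puzzle book £6.36: books → 4.25% → £0.27
Used textbook £45.70: books → 4.25% → £1.94
Road atlas £11.97: books → 4.25% → £0.51
Travel guide £29.74: books → 4.25% → £1.26
Poetry collection £16.76: books → 4.25% → £0.71
Children's picture book £10.27: books → 4.25% → £0.44
Tax on books = £0.27 + £1.94 + £0.51 + £1.26 + £0.71 + £0.44 = £5.13

£5.13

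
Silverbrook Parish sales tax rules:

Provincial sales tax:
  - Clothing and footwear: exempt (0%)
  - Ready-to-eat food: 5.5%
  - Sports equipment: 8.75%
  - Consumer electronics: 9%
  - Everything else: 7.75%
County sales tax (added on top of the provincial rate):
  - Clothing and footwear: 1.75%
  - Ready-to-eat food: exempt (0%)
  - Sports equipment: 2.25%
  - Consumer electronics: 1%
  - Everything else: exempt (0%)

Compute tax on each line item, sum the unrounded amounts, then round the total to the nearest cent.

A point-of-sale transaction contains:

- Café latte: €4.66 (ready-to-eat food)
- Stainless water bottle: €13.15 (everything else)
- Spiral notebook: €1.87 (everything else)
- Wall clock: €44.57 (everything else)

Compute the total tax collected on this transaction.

Café latte €4.66: ready-to-eat food → 5.5% + 0% county = 5.5% → €0.2563
Stainless water bottle €13.15: everything else → 7.75% + 0% county = 7.75% → €1.019125
Spiral notebook €1.87: everything else → 7.75% + 0% county = 7.75% → €0.144925
Wall clock €44.57: everything else → 7.75% + 0% county = 7.75% → €3.454175
Unrounded tax sum = €4.874525 → €4.87

€4.87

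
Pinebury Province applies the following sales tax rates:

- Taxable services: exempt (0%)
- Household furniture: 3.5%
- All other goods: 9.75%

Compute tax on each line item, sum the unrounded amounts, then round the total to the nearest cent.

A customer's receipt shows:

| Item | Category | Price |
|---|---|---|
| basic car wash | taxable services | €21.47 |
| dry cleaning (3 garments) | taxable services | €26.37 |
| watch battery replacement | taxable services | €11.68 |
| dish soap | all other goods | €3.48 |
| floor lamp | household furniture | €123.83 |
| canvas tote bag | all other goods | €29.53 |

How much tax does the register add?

Basic car wash €21.47: taxable services → 0% → €0.00
Dry cleaning (3 garments) €26.37: taxable services → 0% → €0.00
Watch battery replacement €11.68: taxable services → 0% → €0.00
Dish soap €3.48: all other goods → 9.75% → €0.3393
Floor lamp €123.83: household furniture → 3.5% → €4.33405
Canvas tote bag €29.53: all other goods → 9.75% → €2.879175
Unrounded tax sum = €7.552525 → €7.55

€7.55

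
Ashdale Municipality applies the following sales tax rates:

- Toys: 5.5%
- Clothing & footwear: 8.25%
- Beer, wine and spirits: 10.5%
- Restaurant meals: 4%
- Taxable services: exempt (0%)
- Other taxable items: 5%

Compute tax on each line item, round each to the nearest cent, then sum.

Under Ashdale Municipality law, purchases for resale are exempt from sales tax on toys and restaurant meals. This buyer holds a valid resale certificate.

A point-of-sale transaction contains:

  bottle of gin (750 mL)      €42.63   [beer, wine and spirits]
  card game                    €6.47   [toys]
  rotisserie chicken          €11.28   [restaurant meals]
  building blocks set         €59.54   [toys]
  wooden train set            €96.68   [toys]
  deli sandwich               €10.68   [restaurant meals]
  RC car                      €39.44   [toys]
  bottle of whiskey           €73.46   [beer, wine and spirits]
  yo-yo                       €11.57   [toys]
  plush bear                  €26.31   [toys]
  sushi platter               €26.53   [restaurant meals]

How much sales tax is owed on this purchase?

Bottle of gin (750 mL) €42.63: beer, wine and spirits → 10.5% → €4.48
Card game €6.47: toys, buyer-exempt → 0% → €0.00
Rotisserie chicken €11.28: restaurant meals, buyer-exempt → 0% → €0.00
Building blocks set €59.54: toys, buyer-exempt → 0% → €0.00
Wooden train set €96.68: toys, buyer-exempt → 0% → €0.00
Deli sandwich €10.68: restaurant meals, buyer-exempt → 0% → €0.00
RC car €39.44: toys, buyer-exempt → 0% → €0.00
Bottle of whiskey €73.46: beer, wine and spirits → 10.5% → €7.71
Yo-yo €11.57: toys, buyer-exempt → 0% → €0.00
Plush bear €26.31: toys, buyer-exempt → 0% → €0.00
Sushi platter €26.53: restaurant meals, buyer-exempt → 0% → €0.00
Total tax = €4.48 + €7.71 = €12.19

€12.19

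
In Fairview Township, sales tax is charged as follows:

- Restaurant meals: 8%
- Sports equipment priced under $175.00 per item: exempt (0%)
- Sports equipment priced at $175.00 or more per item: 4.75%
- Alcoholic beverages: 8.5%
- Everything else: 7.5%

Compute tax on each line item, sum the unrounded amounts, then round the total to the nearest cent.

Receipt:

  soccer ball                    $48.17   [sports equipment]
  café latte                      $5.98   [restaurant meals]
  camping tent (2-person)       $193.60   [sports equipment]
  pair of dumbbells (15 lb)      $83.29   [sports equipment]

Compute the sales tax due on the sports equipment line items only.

$9.20

Soccer ball $48.17: sports equipment, under $175.00 → 0% → $0.00
Camping tent (2-person) $193.60: sports equipment, $175.00 or more → 4.75% → $9.196
Pair of dumbbells (15 lb) $83.29: sports equipment, under $175.00 → 0% → $0.00
Tax on sports equipment: unrounded sum = $9.196 → $9.20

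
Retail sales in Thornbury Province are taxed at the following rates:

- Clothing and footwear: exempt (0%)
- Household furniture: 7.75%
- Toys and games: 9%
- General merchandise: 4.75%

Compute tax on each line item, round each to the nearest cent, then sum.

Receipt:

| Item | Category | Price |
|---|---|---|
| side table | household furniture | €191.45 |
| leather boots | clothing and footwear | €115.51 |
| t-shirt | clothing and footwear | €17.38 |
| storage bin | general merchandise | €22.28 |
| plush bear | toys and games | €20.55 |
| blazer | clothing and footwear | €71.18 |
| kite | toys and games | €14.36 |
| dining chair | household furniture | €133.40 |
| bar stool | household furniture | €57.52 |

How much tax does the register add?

€33.84

Side table €191.45: household furniture → 7.75% → €14.84
Leather boots €115.51: clothing and footwear → 0% → €0.00
T-shirt €17.38: clothing and footwear → 0% → €0.00
Storage bin €22.28: general merchandise → 4.75% → €1.06
Plush bear €20.55: toys and games → 9% → €1.85
Blazer €71.18: clothing and footwear → 0% → €0.00
Kite €14.36: toys and games → 9% → €1.29
Dining chair €133.40: household furniture → 7.75% → €10.34
Bar stool €57.52: household furniture → 7.75% → €4.46
Total tax = €14.84 + €1.06 + €1.85 + €1.29 + €10.34 + €4.46 = €33.84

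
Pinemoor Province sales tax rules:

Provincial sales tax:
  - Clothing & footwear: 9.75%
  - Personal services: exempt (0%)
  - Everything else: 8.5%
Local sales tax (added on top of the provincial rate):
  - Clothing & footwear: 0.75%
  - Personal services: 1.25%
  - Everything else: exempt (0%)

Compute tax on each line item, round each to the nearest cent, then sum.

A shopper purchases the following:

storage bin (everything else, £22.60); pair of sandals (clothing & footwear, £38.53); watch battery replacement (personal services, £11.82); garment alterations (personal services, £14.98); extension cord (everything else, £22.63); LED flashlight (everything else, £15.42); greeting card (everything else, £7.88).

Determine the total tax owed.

£10.21

Storage bin £22.60: everything else → 8.5% + 0% local = 8.5% → £1.92
Pair of sandals £38.53: clothing & footwear → 9.75% + 0.75% local = 10.5% → £4.05
Watch battery replacement £11.82: personal services → 0% + 1.25% local = 1.25% → £0.15
Garment alterations £14.98: personal services → 0% + 1.25% local = 1.25% → £0.19
Extension cord £22.63: everything else → 8.5% + 0% local = 8.5% → £1.92
LED flashlight £15.42: everything else → 8.5% + 0% local = 8.5% → £1.31
Greeting card £7.88: everything else → 8.5% + 0% local = 8.5% → £0.67
Total tax = £1.92 + £4.05 + £0.15 + £0.19 + £1.92 + £1.31 + £0.67 = £10.21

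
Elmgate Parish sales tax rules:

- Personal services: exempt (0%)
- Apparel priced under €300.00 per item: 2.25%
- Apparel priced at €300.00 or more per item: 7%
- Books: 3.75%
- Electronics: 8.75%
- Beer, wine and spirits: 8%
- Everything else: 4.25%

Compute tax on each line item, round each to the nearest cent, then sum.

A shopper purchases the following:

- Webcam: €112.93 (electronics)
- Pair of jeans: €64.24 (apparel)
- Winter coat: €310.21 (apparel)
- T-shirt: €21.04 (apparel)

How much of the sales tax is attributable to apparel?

Pair of jeans €64.24: apparel, under €300.00 → 2.25% → €1.45
Winter coat €310.21: apparel, €300.00 or more → 7% → €21.71
T-shirt €21.04: apparel, under €300.00 → 2.25% → €0.47
Tax on apparel = €1.45 + €21.71 + €0.47 = €23.63

€23.63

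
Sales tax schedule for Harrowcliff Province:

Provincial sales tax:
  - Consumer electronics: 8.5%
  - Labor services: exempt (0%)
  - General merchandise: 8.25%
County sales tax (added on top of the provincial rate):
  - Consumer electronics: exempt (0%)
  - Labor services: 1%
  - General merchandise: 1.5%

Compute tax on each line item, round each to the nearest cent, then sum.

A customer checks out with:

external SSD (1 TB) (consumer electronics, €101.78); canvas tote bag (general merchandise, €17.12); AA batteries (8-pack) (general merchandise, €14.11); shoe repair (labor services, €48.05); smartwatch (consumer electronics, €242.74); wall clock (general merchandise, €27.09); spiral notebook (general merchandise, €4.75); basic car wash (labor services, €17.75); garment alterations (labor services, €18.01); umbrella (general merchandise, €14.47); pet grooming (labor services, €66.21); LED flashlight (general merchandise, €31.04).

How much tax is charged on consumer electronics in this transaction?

€29.28

External SSD (1 TB) €101.78: consumer electronics → 8.5% + 0% county = 8.5% → €8.65
Smartwatch €242.74: consumer electronics → 8.5% + 0% county = 8.5% → €20.63
Tax on consumer electronics = €8.65 + €20.63 = €29.28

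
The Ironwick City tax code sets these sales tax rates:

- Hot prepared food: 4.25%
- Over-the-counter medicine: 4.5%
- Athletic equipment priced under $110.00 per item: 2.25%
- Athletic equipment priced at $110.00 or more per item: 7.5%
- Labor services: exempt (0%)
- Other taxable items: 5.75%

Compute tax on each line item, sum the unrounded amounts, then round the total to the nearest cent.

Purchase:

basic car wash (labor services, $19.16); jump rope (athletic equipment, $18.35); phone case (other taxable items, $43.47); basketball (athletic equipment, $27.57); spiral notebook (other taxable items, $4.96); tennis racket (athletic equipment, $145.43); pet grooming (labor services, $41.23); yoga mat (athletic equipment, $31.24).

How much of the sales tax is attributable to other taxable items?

Phone case $43.47: other taxable items → 5.75% → $2.499525
Spiral notebook $4.96: other taxable items → 5.75% → $0.2852
Tax on other taxable items: unrounded sum = $2.784725 → $2.78

$2.78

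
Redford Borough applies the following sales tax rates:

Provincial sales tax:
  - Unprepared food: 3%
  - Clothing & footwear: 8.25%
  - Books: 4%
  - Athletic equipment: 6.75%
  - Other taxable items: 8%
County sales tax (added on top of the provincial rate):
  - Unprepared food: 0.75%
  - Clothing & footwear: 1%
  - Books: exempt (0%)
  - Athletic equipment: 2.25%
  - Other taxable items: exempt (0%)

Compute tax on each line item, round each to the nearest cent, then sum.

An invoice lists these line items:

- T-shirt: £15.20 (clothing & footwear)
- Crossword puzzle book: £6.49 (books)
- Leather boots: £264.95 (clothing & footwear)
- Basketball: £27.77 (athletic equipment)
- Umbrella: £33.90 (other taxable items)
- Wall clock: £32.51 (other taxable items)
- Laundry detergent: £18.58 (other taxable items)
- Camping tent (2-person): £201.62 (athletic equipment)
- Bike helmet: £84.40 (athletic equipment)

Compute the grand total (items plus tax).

£746.65

T-shirt £15.20: clothing & footwear → 8.25% + 1% county = 9.25% → £1.41
Crossword puzzle book £6.49: books → 4% + 0% county = 4% → £0.26
Leather boots £264.95: clothing & footwear → 8.25% + 1% county = 9.25% → £24.51
Basketball £27.77: athletic equipment → 6.75% + 2.25% county = 9% → £2.50
Umbrella £33.90: other taxable items → 8% + 0% county = 8% → £2.71
Wall clock £32.51: other taxable items → 8% + 0% county = 8% → £2.60
Laundry detergent £18.58: other taxable items → 8% + 0% county = 8% → £1.49
Camping tent (2-person) £201.62: athletic equipment → 6.75% + 2.25% county = 9% → £18.15
Bike helmet £84.40: athletic equipment → 6.75% + 2.25% county = 9% → £7.60
Subtotal = £685.42; tax = £61.23; total due = £746.65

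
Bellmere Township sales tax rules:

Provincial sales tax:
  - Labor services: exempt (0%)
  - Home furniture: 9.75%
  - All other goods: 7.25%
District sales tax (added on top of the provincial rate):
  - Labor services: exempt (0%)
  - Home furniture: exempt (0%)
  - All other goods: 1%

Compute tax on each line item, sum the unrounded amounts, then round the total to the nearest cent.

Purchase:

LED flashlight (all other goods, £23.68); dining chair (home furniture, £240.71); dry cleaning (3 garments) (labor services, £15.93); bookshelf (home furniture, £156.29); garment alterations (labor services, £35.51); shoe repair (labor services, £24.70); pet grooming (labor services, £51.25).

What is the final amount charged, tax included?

LED flashlight £23.68: all other goods → 7.25% + 1% district = 8.25% → £1.9536
Dining chair £240.71: home furniture → 9.75% + 0% district = 9.75% → £23.469225
Dry cleaning (3 garments) £15.93: labor services → 0% + 0% district = 0% → £0.00
Bookshelf £156.29: home furniture → 9.75% + 0% district = 9.75% → £15.238275
Garment alterations £35.51: labor services → 0% + 0% district = 0% → £0.00
Shoe repair £24.70: labor services → 0% + 0% district = 0% → £0.00
Pet grooming £51.25: labor services → 0% + 0% district = 0% → £0.00
Subtotal = £548.07; unrounded tax = £40.6611 → £40.66; total due = £588.73

£588.73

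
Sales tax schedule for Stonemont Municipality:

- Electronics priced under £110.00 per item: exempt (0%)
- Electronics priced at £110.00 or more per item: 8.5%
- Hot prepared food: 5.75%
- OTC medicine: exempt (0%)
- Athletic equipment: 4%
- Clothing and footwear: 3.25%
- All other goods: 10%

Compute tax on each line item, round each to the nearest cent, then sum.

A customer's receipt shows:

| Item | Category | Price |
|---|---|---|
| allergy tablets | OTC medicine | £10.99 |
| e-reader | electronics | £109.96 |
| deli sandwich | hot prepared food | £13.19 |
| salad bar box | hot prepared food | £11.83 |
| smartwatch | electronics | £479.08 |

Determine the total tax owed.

£42.16

Allergy tablets £10.99: OTC medicine → 0% → £0.00
E-reader £109.96: electronics, under £110.00 → 0% → £0.00
Deli sandwich £13.19: hot prepared food → 5.75% → £0.76
Salad bar box £11.83: hot prepared food → 5.75% → £0.68
Smartwatch £479.08: electronics, £110.00 or more → 8.5% → £40.72
Total tax = £0.76 + £0.68 + £40.72 = £42.16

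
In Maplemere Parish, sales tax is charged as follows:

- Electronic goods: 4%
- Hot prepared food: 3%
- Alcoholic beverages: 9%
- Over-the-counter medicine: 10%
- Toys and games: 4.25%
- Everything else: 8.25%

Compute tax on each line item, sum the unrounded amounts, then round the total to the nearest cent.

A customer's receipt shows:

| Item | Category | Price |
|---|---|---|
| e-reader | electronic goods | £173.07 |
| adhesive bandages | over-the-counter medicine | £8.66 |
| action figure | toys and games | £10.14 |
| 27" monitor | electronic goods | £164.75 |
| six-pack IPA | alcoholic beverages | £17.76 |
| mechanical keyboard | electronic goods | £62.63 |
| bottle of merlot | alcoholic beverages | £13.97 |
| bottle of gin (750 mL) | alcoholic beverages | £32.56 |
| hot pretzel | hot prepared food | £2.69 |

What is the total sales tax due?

£23.18

E-reader £173.07: electronic goods → 4% → £6.9228
Adhesive bandages £8.66: over-the-counter medicine → 10% → £0.866
Action figure £10.14: toys and games → 4.25% → £0.43095
27" monitor £164.75: electronic goods → 4% → £6.59
Six-pack IPA £17.76: alcoholic beverages → 9% → £1.5984
Mechanical keyboard £62.63: electronic goods → 4% → £2.5052
Bottle of merlot £13.97: alcoholic beverages → 9% → £1.2573
Bottle of gin (750 mL) £32.56: alcoholic beverages → 9% → £2.9304
Hot pretzel £2.69: hot prepared food → 3% → £0.0807
Unrounded tax sum = £23.18175 → £23.18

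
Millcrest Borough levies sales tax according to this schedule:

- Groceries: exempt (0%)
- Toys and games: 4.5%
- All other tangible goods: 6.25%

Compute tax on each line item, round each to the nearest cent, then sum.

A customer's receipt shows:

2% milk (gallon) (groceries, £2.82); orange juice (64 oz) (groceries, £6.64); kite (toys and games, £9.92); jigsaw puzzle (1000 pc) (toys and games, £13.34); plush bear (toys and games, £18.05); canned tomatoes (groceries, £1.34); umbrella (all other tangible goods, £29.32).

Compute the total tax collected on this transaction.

£3.69

2% milk (gallon) £2.82: groceries → 0% → £0.00
Orange juice (64 oz) £6.64: groceries → 0% → £0.00
Kite £9.92: toys and games → 4.5% → £0.45
Jigsaw puzzle (1000 pc) £13.34: toys and games → 4.5% → £0.60
Plush bear £18.05: toys and games → 4.5% → £0.81
Canned tomatoes £1.34: groceries → 0% → £0.00
Umbrella £29.32: all other tangible goods → 6.25% → £1.83
Total tax = £0.45 + £0.60 + £0.81 + £1.83 = £3.69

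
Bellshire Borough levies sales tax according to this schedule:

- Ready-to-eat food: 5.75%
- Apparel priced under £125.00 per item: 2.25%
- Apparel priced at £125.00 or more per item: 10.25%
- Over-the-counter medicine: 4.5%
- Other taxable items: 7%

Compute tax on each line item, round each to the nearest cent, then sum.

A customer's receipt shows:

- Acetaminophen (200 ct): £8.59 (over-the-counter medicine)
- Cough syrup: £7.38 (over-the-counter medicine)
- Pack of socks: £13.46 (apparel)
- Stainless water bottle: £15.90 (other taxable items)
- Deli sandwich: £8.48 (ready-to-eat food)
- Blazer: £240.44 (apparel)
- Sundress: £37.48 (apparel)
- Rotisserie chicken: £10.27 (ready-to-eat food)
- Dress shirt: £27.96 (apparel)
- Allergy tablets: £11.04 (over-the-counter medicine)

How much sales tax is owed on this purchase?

£29.83

Acetaminophen (200 ct) £8.59: over-the-counter medicine → 4.5% → £0.39
Cough syrup £7.38: over-the-counter medicine → 4.5% → £0.33
Pack of socks £13.46: apparel, under £125.00 → 2.25% → £0.30
Stainless water bottle £15.90: other taxable items → 7% → £1.11
Deli sandwich £8.48: ready-to-eat food → 5.75% → £0.49
Blazer £240.44: apparel, £125.00 or more → 10.25% → £24.65
Sundress £37.48: apparel, under £125.00 → 2.25% → £0.84
Rotisserie chicken £10.27: ready-to-eat food → 5.75% → £0.59
Dress shirt £27.96: apparel, under £125.00 → 2.25% → £0.63
Allergy tablets £11.04: over-the-counter medicine → 4.5% → £0.50
Total tax = £0.39 + £0.33 + £0.30 + £1.11 + £0.49 + £24.65 + £0.84 + £0.59 + £0.63 + £0.50 = £29.83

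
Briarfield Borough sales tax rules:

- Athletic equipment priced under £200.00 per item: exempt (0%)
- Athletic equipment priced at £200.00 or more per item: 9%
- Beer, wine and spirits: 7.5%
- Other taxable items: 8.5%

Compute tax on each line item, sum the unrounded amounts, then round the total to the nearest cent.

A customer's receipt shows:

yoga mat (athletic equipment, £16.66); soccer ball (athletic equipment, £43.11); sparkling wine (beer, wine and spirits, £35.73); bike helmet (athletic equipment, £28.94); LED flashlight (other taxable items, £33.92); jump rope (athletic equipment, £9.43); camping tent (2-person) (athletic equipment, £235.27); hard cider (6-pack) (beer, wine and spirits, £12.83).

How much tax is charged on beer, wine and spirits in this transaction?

£3.64

Sparkling wine £35.73: beer, wine and spirits → 7.5% → £2.67975
Hard cider (6-pack) £12.83: beer, wine and spirits → 7.5% → £0.96225
Tax on beer, wine and spirits: unrounded sum = £3.642 → £3.64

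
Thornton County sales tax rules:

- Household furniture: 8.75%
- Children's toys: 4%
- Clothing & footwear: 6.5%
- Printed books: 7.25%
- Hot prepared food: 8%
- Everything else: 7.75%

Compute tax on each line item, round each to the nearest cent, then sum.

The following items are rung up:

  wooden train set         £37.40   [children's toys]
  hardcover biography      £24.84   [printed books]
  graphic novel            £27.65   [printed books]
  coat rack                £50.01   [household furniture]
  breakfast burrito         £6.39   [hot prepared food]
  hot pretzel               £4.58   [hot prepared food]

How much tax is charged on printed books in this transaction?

£3.80

Hardcover biography £24.84: printed books → 7.25% → £1.80
Graphic novel £27.65: printed books → 7.25% → £2.00
Tax on printed books = £1.80 + £2.00 = £3.80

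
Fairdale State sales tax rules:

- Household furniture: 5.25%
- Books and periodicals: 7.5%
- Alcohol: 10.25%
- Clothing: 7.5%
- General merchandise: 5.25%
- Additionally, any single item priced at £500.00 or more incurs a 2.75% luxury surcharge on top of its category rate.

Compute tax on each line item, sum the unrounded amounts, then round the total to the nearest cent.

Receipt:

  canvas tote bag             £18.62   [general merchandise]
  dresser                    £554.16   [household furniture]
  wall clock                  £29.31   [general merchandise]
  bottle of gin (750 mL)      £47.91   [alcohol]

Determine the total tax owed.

Canvas tote bag £18.62: general merchandise → 5.25% → £0.97755
Dresser £554.16: household furniture → 5.25% + 2.75% surcharge = 8% → £44.3328
Wall clock £29.31: general merchandise → 5.25% → £1.538775
Bottle of gin (750 mL) £47.91: alcohol → 10.25% → £4.910775
Unrounded tax sum = £51.7599 → £51.76

£51.76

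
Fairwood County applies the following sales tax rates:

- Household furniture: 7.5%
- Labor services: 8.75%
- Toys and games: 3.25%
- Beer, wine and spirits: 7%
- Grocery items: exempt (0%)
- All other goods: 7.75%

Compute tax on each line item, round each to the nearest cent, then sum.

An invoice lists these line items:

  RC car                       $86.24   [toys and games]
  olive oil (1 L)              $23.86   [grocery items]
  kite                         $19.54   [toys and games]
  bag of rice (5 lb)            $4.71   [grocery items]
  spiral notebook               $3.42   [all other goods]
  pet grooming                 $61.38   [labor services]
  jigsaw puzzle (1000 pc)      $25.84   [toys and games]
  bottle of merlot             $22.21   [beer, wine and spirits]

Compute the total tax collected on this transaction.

RC car $86.24: toys and games → 3.25% → $2.80
Olive oil (1 L) $23.86: grocery items → 0% → $0.00
Kite $19.54: toys and games → 3.25% → $0.64
Bag of rice (5 lb) $4.71: grocery items → 0% → $0.00
Spiral notebook $3.42: all other goods → 7.75% → $0.27
Pet grooming $61.38: labor services → 8.75% → $5.37
Jigsaw puzzle (1000 pc) $25.84: toys and games → 3.25% → $0.84
Bottle of merlot $22.21: beer, wine and spirits → 7% → $1.55
Total tax = $2.80 + $0.64 + $0.27 + $5.37 + $0.84 + $1.55 = $11.47

$11.47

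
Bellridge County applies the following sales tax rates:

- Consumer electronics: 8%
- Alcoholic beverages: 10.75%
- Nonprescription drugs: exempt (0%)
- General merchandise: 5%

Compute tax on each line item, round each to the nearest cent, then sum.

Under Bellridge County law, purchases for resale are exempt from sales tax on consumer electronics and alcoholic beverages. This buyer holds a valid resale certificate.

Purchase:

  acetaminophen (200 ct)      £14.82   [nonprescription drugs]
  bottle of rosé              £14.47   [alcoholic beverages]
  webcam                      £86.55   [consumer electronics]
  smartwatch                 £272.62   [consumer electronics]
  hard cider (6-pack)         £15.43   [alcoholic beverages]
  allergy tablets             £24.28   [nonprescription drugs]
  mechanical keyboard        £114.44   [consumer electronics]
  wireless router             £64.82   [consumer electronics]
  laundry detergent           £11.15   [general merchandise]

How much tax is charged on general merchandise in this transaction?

Laundry detergent £11.15: general merchandise → 5% → £0.56
Tax on general merchandise = £0.56

£0.56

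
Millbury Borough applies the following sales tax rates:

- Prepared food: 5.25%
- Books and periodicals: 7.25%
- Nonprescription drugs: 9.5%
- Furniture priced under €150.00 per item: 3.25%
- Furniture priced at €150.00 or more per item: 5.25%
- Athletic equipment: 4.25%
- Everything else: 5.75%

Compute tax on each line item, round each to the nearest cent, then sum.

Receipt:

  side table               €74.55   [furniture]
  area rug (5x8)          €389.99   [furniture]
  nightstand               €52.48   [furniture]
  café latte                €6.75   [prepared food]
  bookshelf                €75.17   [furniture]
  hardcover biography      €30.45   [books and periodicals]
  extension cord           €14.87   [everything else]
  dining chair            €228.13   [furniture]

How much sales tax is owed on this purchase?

€42.44

Side table €74.55: furniture, under €150.00 → 3.25% → €2.42
Area rug (5x8) €389.99: furniture, €150.00 or more → 5.25% → €20.47
Nightstand €52.48: furniture, under €150.00 → 3.25% → €1.71
Café latte €6.75: prepared food → 5.25% → €0.35
Bookshelf €75.17: furniture, under €150.00 → 3.25% → €2.44
Hardcover biography €30.45: books and periodicals → 7.25% → €2.21
Extension cord €14.87: everything else → 5.75% → €0.86
Dining chair €228.13: furniture, €150.00 or more → 5.25% → €11.98
Total tax = €2.42 + €20.47 + €1.71 + €0.35 + €2.44 + €2.21 + €0.86 + €11.98 = €42.44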